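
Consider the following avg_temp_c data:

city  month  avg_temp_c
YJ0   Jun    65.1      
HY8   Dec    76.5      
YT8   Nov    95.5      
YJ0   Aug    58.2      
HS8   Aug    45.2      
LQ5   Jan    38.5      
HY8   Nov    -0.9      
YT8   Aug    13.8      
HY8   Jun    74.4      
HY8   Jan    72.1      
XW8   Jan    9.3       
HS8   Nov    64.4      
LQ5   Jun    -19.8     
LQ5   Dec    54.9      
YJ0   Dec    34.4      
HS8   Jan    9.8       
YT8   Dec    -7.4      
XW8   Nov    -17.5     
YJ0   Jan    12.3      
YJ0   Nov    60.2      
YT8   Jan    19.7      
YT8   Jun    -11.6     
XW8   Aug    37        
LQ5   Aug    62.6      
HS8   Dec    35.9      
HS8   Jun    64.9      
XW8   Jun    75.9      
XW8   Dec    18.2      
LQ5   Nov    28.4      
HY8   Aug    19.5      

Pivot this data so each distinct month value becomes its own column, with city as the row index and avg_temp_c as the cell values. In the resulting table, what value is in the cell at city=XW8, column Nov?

Wide layout: rows indexed by city, columns are the 5 distinct month values (Jun, Dec, Nov, Aug, Jan).
Cell (city=XW8, month=Nov) draws from the long row where city=XW8 and month=Nov, which has avg_temp_c=-17.5.

-17.5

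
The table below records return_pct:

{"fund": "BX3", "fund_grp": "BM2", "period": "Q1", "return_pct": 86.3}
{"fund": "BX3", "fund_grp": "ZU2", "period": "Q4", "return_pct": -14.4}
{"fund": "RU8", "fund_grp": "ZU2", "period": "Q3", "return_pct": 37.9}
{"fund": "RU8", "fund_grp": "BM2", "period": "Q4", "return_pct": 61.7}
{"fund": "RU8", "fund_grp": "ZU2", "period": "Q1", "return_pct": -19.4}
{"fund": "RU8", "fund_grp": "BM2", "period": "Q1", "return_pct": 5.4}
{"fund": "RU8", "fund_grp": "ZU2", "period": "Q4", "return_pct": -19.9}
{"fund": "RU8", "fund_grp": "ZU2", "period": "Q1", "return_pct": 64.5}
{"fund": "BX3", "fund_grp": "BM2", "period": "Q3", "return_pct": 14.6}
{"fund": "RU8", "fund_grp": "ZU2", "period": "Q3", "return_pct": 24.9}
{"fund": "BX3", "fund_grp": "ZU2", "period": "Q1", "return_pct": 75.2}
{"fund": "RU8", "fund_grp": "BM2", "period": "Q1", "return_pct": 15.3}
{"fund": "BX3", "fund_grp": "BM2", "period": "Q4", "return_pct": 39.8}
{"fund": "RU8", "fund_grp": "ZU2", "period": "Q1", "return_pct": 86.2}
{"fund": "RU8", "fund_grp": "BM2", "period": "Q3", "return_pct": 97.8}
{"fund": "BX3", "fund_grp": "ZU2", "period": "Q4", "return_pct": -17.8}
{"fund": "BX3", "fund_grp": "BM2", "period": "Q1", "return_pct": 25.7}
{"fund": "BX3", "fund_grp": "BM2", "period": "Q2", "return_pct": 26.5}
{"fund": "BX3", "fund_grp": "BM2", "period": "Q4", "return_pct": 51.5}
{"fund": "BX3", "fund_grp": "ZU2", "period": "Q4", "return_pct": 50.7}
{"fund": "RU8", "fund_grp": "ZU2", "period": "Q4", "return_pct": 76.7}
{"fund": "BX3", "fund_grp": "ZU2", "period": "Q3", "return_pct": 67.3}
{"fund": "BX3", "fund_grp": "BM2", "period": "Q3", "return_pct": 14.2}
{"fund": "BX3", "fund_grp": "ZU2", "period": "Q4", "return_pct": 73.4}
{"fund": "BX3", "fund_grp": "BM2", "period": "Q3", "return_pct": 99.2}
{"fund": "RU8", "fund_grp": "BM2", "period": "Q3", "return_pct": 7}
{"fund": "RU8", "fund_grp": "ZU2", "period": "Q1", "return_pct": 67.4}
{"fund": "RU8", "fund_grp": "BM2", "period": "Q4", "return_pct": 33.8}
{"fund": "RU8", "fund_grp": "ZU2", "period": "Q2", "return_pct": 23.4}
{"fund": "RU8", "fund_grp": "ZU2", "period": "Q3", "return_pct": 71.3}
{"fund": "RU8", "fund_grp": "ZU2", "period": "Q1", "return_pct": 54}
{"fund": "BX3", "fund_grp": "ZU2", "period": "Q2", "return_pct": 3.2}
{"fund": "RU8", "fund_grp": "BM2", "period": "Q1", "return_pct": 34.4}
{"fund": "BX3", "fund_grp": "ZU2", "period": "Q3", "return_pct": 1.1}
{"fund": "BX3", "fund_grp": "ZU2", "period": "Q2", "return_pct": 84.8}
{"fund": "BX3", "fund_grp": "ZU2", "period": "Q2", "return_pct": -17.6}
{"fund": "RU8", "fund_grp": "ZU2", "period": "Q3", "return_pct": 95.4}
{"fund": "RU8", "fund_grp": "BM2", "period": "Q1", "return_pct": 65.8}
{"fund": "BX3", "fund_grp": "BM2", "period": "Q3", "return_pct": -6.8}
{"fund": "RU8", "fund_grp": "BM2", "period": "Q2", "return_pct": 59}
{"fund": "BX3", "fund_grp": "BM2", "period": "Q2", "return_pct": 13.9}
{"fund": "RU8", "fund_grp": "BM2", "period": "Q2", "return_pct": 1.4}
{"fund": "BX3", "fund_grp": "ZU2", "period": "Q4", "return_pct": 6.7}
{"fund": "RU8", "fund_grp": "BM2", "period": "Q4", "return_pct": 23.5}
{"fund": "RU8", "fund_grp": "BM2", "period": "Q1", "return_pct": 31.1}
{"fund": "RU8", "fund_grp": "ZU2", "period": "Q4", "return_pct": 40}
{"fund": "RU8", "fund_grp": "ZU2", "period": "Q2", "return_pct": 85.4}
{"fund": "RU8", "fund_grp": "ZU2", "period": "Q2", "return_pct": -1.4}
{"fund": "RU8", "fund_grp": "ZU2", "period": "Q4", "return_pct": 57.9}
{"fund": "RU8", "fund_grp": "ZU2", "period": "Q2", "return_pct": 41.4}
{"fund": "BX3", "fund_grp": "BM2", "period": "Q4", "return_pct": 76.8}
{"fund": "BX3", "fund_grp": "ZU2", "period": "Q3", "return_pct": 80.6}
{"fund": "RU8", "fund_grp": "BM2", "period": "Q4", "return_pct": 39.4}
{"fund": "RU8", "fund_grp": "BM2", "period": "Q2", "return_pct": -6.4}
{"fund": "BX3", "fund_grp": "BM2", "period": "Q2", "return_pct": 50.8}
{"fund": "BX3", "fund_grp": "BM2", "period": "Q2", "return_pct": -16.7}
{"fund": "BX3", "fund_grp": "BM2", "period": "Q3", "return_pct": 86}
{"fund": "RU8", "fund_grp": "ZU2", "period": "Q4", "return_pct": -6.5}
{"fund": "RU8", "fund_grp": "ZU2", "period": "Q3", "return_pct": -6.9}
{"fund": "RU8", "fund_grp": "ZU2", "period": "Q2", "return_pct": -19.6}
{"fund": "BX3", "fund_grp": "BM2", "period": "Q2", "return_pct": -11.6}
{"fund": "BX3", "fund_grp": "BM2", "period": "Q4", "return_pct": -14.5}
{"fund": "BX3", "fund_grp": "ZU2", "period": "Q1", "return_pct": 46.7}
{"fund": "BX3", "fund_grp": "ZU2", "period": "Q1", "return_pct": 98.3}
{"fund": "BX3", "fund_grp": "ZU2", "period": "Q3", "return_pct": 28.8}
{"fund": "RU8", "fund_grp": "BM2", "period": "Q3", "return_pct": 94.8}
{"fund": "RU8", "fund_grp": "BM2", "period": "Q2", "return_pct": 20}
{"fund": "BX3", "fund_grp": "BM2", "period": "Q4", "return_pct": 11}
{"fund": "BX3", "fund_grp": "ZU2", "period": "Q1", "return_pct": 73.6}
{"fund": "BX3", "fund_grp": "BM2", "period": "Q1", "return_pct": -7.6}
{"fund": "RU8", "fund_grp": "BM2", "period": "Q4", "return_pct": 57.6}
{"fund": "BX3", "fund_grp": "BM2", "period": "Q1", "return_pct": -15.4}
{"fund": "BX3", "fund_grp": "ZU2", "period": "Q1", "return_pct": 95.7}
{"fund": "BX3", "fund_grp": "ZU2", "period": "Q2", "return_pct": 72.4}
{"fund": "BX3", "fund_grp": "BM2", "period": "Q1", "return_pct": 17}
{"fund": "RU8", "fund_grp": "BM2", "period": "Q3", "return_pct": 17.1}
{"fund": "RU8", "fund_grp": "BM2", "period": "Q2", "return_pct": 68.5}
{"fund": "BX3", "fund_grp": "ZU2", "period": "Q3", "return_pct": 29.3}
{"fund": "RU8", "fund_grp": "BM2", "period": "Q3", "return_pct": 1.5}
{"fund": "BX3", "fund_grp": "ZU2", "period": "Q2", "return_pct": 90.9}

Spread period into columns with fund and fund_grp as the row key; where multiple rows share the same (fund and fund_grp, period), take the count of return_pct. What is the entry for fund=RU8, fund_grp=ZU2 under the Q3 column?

5

Rows with fund=RU8, fund_grp=ZU2 and period=Q3: return_pct values are 37.9, 24.9, 71.3, 95.4, -6.9.
5 rows match — count = 5.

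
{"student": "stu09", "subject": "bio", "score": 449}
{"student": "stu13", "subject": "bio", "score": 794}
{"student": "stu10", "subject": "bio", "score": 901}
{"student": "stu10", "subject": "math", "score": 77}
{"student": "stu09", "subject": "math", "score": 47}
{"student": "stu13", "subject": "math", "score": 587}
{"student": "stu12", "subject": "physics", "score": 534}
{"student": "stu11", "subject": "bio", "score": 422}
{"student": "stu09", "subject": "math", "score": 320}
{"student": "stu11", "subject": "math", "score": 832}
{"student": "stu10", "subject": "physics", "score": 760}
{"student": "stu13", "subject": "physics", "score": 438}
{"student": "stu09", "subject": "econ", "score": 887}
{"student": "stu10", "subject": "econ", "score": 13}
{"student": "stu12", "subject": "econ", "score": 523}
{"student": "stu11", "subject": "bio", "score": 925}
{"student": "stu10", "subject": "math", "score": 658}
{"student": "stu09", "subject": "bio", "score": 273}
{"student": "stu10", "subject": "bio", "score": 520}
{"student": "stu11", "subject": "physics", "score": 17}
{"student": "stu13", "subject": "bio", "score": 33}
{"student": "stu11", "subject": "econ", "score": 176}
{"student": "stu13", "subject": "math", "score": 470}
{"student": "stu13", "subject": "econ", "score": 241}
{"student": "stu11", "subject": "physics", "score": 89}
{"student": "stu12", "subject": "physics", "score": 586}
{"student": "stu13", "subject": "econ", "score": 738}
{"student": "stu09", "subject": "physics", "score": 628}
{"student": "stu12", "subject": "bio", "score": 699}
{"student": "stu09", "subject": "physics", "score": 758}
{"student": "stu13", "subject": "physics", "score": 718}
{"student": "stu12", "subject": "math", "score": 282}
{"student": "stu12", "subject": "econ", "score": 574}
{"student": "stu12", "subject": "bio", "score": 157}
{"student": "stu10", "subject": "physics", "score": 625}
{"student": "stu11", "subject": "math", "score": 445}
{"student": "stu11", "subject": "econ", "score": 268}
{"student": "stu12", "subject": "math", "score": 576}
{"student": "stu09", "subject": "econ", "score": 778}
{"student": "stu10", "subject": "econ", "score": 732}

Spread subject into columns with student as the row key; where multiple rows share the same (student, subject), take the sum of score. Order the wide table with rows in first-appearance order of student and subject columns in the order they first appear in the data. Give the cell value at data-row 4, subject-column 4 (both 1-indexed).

With rows in first-appearance order of student, row 4 is student=stu12. subject columns in first-appearance order: bio, math, physics, econ; column 4 is econ.
Long rows with student=stu12, subject=econ: 523 + 574 = 1097.

1097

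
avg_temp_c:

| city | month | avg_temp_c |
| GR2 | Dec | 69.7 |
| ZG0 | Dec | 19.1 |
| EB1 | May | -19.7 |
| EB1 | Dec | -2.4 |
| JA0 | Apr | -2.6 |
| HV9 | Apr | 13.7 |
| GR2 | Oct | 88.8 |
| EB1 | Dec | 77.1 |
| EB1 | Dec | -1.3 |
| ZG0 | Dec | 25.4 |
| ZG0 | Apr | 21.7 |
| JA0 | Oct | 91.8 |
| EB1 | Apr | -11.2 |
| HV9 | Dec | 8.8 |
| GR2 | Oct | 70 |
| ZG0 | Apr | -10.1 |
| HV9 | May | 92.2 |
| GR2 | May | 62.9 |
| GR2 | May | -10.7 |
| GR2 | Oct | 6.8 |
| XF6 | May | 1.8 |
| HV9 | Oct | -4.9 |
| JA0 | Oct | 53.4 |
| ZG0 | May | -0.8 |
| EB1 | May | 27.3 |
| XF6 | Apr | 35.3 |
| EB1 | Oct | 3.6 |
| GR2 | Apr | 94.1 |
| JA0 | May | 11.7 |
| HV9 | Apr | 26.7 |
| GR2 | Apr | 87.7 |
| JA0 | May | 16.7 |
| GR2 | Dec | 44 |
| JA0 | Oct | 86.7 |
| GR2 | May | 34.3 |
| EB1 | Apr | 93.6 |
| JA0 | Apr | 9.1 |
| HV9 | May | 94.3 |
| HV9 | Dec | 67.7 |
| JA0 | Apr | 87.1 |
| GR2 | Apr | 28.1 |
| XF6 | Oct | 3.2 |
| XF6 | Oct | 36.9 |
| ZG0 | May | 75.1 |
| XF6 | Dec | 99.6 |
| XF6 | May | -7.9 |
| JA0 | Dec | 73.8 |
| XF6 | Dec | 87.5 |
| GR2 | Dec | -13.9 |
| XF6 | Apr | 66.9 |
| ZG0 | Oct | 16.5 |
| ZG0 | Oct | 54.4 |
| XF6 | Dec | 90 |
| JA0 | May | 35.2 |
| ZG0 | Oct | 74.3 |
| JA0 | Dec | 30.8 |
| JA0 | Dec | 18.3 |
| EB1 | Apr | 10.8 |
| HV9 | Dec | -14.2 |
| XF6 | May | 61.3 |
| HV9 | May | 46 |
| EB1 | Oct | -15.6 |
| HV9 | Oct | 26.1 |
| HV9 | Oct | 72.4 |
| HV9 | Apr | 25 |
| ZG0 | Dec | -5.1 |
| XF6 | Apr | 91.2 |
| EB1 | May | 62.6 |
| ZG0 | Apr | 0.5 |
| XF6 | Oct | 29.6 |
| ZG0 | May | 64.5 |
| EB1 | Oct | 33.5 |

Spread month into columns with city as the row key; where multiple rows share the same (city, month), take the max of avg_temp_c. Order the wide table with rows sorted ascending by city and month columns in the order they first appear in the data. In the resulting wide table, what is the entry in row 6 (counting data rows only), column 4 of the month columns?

74.3

With rows sorted ascending by city, row 6 is city=ZG0. month columns in first-appearance order: Dec, May, Apr, Oct; column 4 is Oct.
Long rows with city=ZG0, month=Oct: max(16.5, 54.4, 74.3) = 74.3.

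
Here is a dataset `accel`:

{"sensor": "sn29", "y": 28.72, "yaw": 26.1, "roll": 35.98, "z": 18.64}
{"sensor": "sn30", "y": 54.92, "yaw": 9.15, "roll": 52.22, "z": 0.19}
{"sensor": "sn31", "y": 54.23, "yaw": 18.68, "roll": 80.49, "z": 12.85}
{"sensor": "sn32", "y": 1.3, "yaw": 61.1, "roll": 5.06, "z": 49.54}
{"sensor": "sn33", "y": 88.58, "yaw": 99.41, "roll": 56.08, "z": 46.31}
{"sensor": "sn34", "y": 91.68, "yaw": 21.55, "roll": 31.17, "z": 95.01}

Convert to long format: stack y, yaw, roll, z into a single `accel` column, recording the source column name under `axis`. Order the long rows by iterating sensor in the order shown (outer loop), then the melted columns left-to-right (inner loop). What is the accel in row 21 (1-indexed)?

24 rows total (6 × 4). Row 21: index ⌊(21-1)/4⌋ = 5 into sensor → sn34; (21-1) mod 4 = 0 into the melted columns → y.
So row 21 is (sn34, y, 91.68); accel = 91.68.

91.68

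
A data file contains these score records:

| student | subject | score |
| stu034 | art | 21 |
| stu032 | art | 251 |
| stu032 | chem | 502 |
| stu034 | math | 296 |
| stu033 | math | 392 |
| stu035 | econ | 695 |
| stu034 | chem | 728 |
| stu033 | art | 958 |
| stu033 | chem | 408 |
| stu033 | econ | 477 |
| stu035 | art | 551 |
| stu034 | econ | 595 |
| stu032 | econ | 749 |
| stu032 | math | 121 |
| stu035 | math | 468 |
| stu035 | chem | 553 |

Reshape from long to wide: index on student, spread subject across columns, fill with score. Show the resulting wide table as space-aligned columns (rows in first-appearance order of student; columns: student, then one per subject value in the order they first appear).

student  art  chem  math  econ
stu034   21   728   296   595 
stu032   251  502   121   749 
stu033   958  408   392   477 
stu035   551  553   468   695 

Columns: student plus the 4 distinct subject values (art, chem, math, econ).
For example, row stu034 column art takes score=21 from the long row (stu034, art).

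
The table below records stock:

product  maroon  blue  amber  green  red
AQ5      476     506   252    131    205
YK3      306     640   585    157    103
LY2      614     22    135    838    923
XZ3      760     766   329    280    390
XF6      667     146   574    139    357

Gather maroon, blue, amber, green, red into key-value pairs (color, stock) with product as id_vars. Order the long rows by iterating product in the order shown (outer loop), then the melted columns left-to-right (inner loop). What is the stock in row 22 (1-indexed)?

25 rows total (5 × 5). Row 22: index ⌊(22-1)/5⌋ = 4 into product → XF6; (22-1) mod 5 = 1 into the melted columns → blue.
So row 22 is (XF6, blue, 146); stock = 146.

146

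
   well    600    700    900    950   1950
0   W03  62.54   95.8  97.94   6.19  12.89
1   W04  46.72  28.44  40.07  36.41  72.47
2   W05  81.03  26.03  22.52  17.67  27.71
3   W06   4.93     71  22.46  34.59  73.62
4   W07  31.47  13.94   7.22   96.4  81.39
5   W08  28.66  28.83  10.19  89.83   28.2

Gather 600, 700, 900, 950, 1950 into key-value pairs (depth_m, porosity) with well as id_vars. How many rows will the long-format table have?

30

6 well values × 5 melted columns = 30 rows.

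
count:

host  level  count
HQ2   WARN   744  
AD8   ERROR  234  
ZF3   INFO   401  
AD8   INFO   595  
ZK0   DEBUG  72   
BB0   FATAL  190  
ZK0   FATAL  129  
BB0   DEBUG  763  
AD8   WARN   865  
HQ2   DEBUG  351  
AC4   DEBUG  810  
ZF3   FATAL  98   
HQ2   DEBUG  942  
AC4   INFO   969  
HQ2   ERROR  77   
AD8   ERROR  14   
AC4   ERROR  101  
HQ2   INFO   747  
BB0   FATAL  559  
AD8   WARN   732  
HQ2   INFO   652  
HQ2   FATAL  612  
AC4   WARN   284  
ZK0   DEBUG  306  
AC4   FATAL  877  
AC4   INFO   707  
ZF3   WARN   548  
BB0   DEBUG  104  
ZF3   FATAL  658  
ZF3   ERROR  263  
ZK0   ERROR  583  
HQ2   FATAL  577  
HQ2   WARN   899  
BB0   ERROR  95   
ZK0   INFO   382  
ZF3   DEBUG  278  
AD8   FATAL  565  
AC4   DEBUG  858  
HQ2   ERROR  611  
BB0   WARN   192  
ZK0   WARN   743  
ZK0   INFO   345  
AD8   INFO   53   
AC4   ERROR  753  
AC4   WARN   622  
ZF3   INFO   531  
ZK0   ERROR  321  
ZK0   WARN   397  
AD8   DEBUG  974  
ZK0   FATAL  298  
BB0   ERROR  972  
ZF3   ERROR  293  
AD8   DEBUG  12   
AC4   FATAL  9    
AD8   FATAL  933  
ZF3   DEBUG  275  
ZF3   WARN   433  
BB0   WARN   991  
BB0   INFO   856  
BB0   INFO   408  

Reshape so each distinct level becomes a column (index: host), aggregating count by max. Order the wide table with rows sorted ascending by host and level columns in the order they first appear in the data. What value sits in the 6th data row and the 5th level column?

With rows sorted ascending by host, row 6 is host=ZK0. level columns in first-appearance order: WARN, ERROR, INFO, DEBUG, FATAL; column 5 is FATAL.
Long rows with host=ZK0, level=FATAL: max(129, 298) = 298.

298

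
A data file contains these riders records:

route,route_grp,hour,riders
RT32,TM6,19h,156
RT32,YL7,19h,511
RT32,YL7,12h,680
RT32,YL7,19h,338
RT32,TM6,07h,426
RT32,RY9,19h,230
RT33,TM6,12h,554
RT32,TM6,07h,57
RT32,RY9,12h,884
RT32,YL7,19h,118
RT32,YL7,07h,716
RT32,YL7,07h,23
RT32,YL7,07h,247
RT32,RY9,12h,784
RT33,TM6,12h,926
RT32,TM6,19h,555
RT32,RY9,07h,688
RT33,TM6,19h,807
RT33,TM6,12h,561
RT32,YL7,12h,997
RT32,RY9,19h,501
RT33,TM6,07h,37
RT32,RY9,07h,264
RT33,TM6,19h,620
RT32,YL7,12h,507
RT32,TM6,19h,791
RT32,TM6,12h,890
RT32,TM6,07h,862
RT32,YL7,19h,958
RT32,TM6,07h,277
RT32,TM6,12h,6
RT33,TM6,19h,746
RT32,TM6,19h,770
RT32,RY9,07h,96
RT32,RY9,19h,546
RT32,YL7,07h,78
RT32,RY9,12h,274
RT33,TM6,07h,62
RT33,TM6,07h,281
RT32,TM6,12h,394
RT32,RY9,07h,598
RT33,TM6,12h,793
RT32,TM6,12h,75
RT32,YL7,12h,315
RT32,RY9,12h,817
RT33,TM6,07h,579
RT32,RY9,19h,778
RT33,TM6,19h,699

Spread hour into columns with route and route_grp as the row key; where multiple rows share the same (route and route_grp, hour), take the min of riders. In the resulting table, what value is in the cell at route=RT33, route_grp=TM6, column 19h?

Rows with route=RT33, route_grp=TM6 and hour=19h: riders values are 807, 620, 746, 699.
min(807, 620, 746, 699) = 620.

620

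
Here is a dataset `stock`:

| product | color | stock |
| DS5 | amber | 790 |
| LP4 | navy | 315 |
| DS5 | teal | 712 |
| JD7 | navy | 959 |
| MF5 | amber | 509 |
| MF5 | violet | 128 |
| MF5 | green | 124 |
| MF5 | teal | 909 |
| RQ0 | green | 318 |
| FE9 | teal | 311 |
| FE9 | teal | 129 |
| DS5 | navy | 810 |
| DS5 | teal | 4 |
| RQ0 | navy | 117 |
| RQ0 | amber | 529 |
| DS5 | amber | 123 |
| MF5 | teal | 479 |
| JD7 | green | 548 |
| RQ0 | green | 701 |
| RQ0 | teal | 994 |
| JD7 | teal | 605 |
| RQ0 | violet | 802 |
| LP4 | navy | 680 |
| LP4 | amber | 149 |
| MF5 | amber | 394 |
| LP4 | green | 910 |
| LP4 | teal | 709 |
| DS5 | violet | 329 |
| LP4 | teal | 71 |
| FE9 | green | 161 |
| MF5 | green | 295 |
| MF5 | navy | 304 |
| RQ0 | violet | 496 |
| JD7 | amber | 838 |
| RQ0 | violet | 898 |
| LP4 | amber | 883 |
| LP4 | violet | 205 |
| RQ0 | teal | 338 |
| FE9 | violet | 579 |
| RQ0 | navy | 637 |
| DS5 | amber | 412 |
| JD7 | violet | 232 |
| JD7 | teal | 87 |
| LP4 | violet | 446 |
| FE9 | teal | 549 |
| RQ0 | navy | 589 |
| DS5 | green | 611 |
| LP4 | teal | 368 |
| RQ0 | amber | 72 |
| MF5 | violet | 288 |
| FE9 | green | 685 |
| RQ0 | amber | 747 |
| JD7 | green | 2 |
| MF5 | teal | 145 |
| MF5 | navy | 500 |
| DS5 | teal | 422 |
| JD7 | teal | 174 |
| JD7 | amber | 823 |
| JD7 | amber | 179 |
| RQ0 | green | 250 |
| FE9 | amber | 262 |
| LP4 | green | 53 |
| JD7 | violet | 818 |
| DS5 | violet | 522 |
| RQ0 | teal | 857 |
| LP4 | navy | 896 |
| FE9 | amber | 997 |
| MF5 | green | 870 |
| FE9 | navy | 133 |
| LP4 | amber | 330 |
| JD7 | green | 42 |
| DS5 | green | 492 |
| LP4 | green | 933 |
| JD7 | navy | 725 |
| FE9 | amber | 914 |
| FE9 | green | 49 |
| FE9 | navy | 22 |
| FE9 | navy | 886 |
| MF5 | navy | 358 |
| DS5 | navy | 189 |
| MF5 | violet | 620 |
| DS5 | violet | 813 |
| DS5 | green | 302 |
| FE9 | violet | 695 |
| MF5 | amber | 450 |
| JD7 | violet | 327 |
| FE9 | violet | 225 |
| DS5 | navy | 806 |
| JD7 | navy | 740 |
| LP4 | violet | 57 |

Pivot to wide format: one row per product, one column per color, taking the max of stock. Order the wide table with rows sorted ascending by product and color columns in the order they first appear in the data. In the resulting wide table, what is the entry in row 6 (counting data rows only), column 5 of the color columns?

701

With rows sorted ascending by product, row 6 is product=RQ0. color columns in first-appearance order: amber, navy, teal, violet, green; column 5 is green.
Long rows with product=RQ0, color=green: max(318, 701, 250) = 701.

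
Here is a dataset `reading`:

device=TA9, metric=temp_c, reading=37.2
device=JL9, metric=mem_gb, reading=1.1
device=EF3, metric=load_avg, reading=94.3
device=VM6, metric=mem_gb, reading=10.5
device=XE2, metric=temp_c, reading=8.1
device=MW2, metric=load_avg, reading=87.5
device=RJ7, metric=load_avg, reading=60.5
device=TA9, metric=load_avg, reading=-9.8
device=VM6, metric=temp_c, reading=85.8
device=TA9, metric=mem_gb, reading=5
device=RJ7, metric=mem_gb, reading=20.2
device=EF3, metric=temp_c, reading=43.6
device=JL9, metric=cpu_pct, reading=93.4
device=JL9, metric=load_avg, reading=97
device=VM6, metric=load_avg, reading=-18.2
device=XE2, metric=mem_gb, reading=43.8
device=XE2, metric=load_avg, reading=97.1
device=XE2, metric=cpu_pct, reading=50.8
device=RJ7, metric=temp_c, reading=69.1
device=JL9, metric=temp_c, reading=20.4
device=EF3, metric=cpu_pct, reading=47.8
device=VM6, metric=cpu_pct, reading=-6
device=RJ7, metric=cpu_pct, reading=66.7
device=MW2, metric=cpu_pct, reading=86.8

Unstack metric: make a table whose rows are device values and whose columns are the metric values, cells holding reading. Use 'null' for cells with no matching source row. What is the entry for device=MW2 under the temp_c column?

No long-format row has device=MW2 and metric=temp_c, so the cell is null.

null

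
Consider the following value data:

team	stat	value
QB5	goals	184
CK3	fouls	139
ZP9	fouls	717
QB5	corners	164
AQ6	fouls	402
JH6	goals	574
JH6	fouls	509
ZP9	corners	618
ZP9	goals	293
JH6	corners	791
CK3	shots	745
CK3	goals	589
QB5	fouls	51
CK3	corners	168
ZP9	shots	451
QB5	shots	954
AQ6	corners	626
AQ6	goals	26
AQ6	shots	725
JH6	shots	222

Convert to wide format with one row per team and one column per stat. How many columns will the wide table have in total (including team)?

5

1 column for team plus 4 distinct stat values → 5 columns.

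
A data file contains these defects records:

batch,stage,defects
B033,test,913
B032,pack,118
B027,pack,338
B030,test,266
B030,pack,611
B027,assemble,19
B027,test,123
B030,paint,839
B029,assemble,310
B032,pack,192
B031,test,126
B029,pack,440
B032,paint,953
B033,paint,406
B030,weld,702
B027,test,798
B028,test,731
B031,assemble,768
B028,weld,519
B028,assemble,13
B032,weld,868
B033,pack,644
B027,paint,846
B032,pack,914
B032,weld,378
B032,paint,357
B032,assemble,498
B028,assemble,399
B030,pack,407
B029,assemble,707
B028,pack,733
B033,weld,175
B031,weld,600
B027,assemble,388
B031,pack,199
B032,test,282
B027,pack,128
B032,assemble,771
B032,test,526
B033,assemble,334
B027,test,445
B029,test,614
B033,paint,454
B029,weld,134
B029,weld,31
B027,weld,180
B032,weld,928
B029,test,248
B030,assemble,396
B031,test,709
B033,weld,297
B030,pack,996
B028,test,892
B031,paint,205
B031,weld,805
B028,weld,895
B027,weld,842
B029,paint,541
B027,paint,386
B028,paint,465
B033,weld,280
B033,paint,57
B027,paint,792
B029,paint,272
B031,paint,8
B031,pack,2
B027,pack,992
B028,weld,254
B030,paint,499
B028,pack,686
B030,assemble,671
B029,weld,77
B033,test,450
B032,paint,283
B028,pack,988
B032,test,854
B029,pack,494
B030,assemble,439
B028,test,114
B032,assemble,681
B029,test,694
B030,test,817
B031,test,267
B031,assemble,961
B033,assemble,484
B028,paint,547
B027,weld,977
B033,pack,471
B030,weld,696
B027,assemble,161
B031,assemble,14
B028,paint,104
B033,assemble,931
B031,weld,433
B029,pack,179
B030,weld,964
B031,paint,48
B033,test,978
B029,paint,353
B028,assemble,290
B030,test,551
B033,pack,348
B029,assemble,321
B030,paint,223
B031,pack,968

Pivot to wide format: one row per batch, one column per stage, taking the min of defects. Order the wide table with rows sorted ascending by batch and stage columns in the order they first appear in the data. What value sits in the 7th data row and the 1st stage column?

With rows sorted ascending by batch, row 7 is batch=B033. stage columns in first-appearance order: test, pack, assemble, paint, weld; column 1 is test.
Long rows with batch=B033, stage=test: min(913, 450, 978) = 450.

450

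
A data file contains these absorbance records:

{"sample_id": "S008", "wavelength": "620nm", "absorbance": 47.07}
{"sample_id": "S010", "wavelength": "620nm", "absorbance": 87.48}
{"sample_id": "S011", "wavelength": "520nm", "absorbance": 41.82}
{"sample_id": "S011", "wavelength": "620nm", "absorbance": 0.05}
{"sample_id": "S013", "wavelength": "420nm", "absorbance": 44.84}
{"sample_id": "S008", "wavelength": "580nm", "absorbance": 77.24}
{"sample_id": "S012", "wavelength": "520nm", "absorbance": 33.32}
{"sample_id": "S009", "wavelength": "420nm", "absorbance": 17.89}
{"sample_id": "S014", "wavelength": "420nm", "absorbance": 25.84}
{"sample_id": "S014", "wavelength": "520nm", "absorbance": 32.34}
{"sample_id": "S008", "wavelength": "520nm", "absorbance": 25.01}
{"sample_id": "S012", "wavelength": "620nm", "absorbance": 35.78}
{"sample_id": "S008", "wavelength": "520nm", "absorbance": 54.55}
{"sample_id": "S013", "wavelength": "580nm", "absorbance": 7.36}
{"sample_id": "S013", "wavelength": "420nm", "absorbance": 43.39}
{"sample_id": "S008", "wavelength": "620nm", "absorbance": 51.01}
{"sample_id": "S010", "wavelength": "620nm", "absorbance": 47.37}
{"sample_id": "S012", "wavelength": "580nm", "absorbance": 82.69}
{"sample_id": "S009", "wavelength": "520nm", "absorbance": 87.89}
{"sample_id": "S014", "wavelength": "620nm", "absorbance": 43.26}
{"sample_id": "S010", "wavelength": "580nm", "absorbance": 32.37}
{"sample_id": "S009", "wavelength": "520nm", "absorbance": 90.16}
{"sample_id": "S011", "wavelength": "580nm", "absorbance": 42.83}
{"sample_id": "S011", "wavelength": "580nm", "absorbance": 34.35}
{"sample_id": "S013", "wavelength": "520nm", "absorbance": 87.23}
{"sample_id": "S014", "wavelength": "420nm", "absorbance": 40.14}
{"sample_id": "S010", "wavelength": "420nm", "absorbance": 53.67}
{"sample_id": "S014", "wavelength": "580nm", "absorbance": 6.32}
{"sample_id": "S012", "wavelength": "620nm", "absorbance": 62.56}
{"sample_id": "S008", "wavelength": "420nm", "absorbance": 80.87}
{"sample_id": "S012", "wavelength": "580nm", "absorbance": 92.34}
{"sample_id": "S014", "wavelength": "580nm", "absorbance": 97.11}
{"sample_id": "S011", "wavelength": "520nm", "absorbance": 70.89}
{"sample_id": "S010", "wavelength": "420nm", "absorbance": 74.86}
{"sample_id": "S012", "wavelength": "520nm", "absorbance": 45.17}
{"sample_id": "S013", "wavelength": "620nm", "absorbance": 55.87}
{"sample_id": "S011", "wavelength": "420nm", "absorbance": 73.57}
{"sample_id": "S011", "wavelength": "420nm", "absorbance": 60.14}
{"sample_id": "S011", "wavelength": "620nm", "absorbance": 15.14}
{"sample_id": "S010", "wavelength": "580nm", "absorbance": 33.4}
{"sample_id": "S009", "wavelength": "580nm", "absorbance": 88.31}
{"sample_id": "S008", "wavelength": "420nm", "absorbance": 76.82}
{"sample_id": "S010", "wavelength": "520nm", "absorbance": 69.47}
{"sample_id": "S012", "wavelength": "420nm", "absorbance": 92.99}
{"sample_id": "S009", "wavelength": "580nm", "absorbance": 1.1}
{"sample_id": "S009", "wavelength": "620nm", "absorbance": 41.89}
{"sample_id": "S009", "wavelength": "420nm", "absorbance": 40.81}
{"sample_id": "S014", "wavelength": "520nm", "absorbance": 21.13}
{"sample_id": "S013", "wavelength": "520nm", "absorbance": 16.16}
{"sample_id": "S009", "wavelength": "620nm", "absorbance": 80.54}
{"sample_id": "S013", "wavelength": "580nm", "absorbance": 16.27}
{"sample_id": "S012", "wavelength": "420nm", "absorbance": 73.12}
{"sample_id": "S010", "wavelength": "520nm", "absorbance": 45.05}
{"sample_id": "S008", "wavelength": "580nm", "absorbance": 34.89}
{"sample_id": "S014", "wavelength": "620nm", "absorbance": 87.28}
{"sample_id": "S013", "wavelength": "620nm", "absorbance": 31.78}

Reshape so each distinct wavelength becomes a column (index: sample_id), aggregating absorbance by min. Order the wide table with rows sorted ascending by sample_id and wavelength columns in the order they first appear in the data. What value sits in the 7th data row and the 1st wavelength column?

With rows sorted ascending by sample_id, row 7 is sample_id=S014. wavelength columns in first-appearance order: 620nm, 520nm, 420nm, 580nm; column 1 is 620nm.
Long rows with sample_id=S014, wavelength=620nm: min(43.26, 87.28) = 43.26.

43.26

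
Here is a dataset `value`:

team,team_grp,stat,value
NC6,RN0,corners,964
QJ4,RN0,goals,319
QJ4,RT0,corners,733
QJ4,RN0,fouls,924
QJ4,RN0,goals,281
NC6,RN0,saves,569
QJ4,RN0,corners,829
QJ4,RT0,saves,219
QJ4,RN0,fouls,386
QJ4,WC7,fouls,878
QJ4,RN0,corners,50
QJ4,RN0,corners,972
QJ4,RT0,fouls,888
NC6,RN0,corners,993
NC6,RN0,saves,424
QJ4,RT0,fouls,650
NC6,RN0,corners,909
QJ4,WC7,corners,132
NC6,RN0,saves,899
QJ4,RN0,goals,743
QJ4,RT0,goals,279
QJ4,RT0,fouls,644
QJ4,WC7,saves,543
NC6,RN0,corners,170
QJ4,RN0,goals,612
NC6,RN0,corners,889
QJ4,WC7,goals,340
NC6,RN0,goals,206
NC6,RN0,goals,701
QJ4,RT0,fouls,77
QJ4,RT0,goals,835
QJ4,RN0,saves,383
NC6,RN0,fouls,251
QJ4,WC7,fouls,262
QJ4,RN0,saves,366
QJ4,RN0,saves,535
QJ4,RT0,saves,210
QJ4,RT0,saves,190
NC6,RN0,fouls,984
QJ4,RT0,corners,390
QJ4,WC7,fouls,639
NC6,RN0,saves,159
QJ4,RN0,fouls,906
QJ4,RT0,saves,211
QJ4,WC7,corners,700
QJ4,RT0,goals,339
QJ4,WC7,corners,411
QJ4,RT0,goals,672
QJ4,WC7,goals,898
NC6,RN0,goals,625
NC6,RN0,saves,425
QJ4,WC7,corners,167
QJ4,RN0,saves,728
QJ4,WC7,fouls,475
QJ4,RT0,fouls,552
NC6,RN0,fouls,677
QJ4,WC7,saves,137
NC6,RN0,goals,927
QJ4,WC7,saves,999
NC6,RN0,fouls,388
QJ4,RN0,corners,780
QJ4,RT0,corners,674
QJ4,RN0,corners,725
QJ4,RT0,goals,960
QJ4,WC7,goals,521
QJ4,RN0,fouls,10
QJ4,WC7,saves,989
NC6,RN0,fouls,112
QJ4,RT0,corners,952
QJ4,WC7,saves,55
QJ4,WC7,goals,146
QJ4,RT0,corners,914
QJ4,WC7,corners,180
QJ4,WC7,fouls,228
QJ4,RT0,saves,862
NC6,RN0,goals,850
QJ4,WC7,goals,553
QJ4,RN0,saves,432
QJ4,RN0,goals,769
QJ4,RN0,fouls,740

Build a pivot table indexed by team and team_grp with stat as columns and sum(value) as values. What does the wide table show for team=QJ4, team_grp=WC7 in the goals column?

2458

Rows with team=QJ4, team_grp=WC7 and stat=goals: value values are 340, 898, 521, 146, 553.
340 + 898 + 521 + 146 + 553 = 2458.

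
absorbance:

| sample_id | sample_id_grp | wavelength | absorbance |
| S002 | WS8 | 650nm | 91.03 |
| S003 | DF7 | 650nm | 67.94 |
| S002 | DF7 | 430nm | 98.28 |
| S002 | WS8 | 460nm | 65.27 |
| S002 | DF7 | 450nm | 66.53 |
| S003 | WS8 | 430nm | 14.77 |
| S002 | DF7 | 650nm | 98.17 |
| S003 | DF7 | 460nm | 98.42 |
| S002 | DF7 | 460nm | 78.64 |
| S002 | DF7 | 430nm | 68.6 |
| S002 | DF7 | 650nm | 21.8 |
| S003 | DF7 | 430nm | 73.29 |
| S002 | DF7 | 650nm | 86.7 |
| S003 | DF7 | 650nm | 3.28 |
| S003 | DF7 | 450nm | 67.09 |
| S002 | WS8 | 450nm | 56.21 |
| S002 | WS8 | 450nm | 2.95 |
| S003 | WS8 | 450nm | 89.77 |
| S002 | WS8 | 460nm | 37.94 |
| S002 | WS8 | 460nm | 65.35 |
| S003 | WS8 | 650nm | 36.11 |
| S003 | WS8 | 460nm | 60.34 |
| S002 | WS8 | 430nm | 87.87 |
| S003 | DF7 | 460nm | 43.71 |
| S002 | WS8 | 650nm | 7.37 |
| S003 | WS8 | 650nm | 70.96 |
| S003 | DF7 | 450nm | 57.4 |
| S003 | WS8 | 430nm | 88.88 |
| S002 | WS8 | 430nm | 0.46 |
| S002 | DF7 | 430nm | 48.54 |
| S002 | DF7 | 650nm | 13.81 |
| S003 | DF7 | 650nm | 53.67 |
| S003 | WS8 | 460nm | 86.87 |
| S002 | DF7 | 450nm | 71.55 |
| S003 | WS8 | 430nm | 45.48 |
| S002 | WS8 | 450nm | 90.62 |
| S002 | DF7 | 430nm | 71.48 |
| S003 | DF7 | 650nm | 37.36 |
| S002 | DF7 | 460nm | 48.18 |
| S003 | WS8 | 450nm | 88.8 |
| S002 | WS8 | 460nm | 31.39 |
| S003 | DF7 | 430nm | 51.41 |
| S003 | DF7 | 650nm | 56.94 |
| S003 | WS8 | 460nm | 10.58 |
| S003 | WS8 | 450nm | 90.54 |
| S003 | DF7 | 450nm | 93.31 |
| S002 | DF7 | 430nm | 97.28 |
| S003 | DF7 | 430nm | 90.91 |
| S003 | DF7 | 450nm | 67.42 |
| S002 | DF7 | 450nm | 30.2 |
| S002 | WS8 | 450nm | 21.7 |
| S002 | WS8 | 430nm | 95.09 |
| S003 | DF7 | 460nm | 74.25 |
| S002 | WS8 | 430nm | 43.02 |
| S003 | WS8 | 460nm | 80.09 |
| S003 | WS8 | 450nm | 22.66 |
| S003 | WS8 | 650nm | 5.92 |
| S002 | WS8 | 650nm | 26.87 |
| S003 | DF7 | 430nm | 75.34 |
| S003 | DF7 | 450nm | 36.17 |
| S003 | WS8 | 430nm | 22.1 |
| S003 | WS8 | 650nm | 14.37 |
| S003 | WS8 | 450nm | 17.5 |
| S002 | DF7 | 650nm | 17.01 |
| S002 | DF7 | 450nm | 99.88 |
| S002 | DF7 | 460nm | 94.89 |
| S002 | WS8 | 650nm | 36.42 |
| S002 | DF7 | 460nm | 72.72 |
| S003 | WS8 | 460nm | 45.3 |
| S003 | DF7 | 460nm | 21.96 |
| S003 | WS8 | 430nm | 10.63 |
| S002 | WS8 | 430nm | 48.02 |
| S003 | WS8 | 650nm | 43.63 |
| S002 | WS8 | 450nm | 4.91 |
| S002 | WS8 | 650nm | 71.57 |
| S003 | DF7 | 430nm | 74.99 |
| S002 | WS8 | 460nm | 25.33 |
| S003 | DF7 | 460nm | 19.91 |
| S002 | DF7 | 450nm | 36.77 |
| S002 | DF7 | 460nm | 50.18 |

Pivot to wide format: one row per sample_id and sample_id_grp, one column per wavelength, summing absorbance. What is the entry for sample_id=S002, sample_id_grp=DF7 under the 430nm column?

384.18

Rows with sample_id=S002, sample_id_grp=DF7 and wavelength=430nm: absorbance values are 98.28, 68.6, 48.54, 71.48, 97.28.
98.28 + 68.6 + 48.54 + 71.48 + 97.28 = 384.18.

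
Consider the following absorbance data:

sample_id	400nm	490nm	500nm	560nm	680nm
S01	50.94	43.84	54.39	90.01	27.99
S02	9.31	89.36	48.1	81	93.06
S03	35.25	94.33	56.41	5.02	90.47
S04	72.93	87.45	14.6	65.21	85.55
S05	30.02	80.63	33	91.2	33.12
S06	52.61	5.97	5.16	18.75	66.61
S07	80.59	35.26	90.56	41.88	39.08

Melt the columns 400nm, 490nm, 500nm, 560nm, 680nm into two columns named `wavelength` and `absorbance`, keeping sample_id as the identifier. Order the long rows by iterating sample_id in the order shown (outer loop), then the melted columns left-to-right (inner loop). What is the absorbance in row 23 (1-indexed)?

33

35 rows total (7 × 5). Row 23: index ⌊(23-1)/5⌋ = 4 into sample_id → S05; (23-1) mod 5 = 2 into the melted columns → 500nm.
So row 23 is (S05, 500nm, 33); absorbance = 33.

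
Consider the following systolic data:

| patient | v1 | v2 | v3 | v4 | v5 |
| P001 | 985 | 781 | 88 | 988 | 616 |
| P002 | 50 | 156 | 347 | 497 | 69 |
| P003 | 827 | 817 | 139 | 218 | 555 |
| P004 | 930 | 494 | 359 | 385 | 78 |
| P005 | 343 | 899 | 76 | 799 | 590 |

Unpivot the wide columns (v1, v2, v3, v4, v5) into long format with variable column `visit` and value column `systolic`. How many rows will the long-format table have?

5 patient values × 5 melted columns = 25 rows.

25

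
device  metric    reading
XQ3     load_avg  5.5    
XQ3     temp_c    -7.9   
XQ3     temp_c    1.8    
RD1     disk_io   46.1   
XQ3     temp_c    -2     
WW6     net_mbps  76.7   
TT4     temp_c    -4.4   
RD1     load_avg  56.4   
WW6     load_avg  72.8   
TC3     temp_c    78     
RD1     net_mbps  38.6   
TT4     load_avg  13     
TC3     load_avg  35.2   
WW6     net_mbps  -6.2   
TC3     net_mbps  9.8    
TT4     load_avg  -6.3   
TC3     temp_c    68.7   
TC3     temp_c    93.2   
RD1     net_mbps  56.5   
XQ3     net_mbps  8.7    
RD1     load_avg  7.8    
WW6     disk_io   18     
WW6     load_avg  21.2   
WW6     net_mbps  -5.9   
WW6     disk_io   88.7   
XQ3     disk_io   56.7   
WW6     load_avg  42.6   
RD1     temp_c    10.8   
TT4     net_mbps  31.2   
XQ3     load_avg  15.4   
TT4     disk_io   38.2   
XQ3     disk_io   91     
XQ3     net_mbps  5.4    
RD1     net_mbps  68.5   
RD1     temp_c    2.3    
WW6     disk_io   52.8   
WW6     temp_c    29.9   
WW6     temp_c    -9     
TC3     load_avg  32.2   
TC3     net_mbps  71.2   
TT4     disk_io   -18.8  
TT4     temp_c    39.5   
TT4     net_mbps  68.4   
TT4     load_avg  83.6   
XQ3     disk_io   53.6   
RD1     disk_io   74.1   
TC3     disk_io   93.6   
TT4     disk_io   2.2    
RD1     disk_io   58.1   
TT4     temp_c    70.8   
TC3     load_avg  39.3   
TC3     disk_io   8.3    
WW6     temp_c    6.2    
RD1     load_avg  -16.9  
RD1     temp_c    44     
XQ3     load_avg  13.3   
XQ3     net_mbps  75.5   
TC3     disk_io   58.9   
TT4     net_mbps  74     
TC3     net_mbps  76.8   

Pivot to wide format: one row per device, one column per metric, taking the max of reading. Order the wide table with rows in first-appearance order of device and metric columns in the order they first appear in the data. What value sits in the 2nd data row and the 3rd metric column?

74.1

With rows in first-appearance order of device, row 2 is device=RD1. metric columns in first-appearance order: load_avg, temp_c, disk_io, net_mbps; column 3 is disk_io.
Long rows with device=RD1, metric=disk_io: max(46.1, 74.1, 58.1) = 74.1.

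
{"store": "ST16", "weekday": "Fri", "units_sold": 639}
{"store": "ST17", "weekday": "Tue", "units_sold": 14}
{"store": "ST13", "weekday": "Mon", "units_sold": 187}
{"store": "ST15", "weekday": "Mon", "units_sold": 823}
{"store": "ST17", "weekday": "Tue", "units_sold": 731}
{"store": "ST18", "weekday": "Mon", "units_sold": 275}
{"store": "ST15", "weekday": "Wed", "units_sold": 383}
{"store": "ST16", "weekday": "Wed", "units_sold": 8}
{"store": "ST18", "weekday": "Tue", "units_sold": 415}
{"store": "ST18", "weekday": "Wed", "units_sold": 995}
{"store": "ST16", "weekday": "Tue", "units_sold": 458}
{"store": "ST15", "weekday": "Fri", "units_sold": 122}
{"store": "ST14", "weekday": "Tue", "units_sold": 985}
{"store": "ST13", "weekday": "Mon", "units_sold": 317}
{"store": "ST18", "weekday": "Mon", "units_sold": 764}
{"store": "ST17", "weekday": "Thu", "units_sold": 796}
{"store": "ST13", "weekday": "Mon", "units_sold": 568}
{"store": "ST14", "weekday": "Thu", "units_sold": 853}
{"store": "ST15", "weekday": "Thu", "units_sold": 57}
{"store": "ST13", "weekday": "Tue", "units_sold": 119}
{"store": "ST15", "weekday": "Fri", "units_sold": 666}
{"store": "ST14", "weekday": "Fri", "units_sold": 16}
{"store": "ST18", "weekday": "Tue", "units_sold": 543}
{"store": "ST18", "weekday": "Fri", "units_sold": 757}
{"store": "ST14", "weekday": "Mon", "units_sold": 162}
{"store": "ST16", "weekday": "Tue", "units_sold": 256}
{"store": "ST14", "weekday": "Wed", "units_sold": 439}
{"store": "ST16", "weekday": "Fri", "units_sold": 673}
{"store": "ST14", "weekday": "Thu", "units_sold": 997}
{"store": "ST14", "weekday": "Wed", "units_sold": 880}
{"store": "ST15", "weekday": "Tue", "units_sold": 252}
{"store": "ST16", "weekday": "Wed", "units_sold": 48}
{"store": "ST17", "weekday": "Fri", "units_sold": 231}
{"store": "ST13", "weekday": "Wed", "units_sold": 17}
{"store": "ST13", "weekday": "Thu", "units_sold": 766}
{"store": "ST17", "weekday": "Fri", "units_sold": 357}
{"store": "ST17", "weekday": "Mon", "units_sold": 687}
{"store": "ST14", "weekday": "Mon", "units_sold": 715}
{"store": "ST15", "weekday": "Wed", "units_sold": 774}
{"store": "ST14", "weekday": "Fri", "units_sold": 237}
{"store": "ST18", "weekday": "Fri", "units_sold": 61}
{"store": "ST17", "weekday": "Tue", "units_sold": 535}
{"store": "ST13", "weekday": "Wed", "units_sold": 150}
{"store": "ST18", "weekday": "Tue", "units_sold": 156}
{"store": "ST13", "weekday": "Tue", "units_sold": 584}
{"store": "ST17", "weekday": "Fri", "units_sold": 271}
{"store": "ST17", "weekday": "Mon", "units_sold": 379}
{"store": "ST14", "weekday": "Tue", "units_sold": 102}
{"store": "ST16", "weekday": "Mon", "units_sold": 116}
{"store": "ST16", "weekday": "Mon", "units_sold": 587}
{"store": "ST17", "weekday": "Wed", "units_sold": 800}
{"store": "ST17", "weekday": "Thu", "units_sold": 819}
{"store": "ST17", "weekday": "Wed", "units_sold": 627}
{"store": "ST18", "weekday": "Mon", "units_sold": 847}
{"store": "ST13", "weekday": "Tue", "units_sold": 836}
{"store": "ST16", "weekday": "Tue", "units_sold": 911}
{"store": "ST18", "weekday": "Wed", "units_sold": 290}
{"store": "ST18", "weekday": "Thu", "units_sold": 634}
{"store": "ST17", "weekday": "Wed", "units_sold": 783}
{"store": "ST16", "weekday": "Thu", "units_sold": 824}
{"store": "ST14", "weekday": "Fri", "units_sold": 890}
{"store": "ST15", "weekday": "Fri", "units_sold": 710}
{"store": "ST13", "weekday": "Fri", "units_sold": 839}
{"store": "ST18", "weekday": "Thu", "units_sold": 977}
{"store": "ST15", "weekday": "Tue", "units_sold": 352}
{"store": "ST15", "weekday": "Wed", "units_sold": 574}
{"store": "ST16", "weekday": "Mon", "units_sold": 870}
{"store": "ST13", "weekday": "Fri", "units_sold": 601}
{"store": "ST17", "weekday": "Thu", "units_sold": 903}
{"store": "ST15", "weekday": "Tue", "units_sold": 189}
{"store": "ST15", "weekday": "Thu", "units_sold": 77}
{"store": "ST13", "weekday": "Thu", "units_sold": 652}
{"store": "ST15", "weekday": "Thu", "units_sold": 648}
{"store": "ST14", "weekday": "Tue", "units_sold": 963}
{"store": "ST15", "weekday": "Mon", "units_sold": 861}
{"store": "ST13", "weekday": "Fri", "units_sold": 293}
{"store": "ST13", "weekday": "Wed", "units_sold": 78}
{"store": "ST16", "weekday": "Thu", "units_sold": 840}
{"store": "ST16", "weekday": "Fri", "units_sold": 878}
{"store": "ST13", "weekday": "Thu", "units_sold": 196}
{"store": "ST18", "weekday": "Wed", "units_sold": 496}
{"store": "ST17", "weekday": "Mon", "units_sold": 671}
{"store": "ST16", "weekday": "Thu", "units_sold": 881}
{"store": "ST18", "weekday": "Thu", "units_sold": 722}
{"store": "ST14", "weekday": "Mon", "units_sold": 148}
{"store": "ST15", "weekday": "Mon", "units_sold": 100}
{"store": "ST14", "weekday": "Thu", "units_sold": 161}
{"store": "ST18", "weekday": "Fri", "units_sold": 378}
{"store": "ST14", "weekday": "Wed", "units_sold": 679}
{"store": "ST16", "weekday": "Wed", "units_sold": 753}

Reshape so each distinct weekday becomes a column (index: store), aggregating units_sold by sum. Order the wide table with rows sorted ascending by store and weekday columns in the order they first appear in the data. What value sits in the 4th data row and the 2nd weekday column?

With rows sorted ascending by store, row 4 is store=ST16. weekday columns in first-appearance order: Fri, Tue, Mon, Wed, Thu; column 2 is Tue.
Long rows with store=ST16, weekday=Tue: 458 + 256 + 911 = 1625.

1625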